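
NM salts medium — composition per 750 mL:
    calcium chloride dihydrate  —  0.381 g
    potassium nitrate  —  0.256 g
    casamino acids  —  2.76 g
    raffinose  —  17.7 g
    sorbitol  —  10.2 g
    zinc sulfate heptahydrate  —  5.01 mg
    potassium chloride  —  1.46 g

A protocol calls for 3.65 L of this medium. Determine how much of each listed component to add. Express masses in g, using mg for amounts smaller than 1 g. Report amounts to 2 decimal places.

calcium chloride dihydrate 1.85 g; potassium nitrate 1.25 g; casamino acids 13.43 g; raffinose 86.14 g; sorbitol 49.64 g; zinc sulfate heptahydrate 24.38 mg; potassium chloride 7.11 g

Scale factor = 3650 mL / 750 mL = 4.86667.
calcium chloride dihydrate: 0.381 g × (3650 mL / 750 mL) = 1.85 g
potassium nitrate: 0.256 g × (3650 mL / 750 mL) = 1.25 g
casamino acids: 2.76 g × (3650 mL / 750 mL) = 13.43 g
raffinose: 17.7 g × (3650 mL / 750 mL) = 86.14 g
sorbitol: 10.2 g × (3650 mL / 750 mL) = 49.64 g
zinc sulfate heptahydrate: 5.01 mg × (3650 mL / 750 mL) = 24.38 mg
potassium chloride: 1.46 g × (3650 mL / 750 mL) = 7.11 g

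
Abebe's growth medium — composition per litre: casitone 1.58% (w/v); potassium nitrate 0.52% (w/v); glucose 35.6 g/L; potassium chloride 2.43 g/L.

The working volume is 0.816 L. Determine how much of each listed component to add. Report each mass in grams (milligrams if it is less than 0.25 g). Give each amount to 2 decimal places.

Scale factor relative to 1 L: 0.816.
casitone: 1.58% w/v = 15.8 g/L → 15.8 × 0.816 L = 12.89 g
potassium nitrate: 0.52% w/v = 5.2 g/L → 5.2 × 0.816 L = 4.24 g
glucose: 35.6 g/L × 0.816 L = 29.05 g
potassium chloride: 2.43 g/L × 0.816 L = 1.98 g

casitone 12.89 g; potassium nitrate 4.24 g; glucose 29.05 g; potassium chloride 1.98 g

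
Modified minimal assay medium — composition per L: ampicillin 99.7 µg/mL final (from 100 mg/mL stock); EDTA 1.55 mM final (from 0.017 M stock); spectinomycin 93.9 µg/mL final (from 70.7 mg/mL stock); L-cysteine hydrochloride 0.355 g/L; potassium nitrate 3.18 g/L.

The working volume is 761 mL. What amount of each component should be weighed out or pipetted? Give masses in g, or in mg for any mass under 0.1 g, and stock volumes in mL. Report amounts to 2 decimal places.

Target volume = 761 mL = 0.761 L.
ampicillin: dilute stock: 99.7 µg/mL × 761 mL ÷ 100000 µg/mL = 0.76 mL
EDTA: C1V1 = C2V2 → 1.55 mM × 761 mL ÷ 17 mM = 69.39 mL
spectinomycin: V = C2·V2/C1 = 93.9 µg/mL × 761 mL ÷ 70700 µg/mL = 1.01 mL
L-cysteine hydrochloride: 0.355 g/L × 0.761 L = 0.27 g
potassium nitrate: 3.18 g/L × 0.761 L = 2.42 g

ampicillin 0.76 mL; EDTA 69.39 mL; spectinomycin 1.01 mL; L-cysteine hydrochloride 0.27 g; potassium nitrate 2.42 g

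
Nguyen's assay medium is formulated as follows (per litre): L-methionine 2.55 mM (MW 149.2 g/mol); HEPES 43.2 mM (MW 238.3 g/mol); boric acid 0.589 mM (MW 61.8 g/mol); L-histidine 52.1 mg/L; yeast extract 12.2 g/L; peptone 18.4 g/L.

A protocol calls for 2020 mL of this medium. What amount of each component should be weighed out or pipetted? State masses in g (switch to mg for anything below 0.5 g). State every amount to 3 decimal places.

L-methionine 0.769 g; HEPES 20.795 g; boric acid 73.528 mg; L-histidine 105.242 mg; yeast extract 24.644 g; peptone 37.168 g

Scale factor relative to 1 L: 2.02.
L-methionine: 2.55 mmol/L × 149.2 g/mol × 2.02 L ÷ 1000 = 0.769 g
HEPES: 43.2 mmol/L × 238.3 g/mol × 2.02 L ÷ 1000 = 20.795 g
boric acid: 0.589 mmol/L × 61.8 mg/mmol × 2.02 L = 73.528 mg
L-histidine: 52.1 mg/L × 2.02 L = 105.242 mg
yeast extract: 12.2 g/L × 2.02 L = 24.644 g
peptone: 18.4 g/L × 2.02 L = 37.168 g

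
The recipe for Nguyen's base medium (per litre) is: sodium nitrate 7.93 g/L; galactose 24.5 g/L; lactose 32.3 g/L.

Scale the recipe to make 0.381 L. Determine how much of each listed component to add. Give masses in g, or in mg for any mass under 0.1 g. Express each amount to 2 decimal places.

sodium nitrate 3.02 g; galactose 9.33 g; lactose 12.31 g

Scale factor relative to 1 L: 0.381.
sodium nitrate: 7.93 g/L × 0.381 L = 3.02 g
galactose: 24.5 g/L × 0.381 L = 9.33 g
lactose: 32.3 g/L × 0.381 L = 12.31 g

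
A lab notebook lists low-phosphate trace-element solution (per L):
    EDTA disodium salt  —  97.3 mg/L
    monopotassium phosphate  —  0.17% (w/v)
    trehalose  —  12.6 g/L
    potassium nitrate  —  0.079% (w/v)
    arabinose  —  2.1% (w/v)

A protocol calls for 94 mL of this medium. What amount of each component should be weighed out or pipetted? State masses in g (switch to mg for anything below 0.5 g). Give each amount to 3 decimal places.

EDTA disodium salt 9.146 mg; monopotassium phosphate 159.800 mg; trehalose 1.184 g; potassium nitrate 74.260 mg; arabinose 1.974 g

Target volume = 94 mL = 0.094 L.
EDTA disodium salt: 97.3 mg/L × 0.094 L = 9.146 mg
monopotassium phosphate: 0.17 g per 100 mL × 94 mL ÷ 100 = 0.1598 g = 159.800 mg
trehalose: 12.6 g/L × 0.094 L = 1.184 g
potassium nitrate: 0.079% w/v = 0.79 g/L → 0.79 × 0.094 L = 0.07426 g = 74.260 mg
arabinose: 2.1% w/v = 21 g/L → 21 × 0.094 L = 1.974 g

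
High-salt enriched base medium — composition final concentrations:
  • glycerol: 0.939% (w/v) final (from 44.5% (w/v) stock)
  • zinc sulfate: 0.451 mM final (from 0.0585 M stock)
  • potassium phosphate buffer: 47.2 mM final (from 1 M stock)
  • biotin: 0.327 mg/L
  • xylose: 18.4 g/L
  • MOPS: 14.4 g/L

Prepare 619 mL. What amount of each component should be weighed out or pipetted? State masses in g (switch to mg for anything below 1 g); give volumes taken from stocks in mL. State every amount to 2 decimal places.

Working volume: 619 mL = 0.619 L.
glycerol: dilute stock: 0.939% ÷ 44.5% × 619 mL = 13.06 mL
zinc sulfate: dilute stock: 0.451 mM × 619 mL ÷ 58.5 mM = 4.77 mL
potassium phosphate buffer: C1V1 = C2V2 → 47.2 mM × 619 mL ÷ 1000 mM = 29.22 mL
biotin: 0.327 mg/L × 0.619 L = 0.20 mg
xylose: 18.4 g/L × 0.619 L = 11.39 g
MOPS: 14.4 g/L × 0.619 L = 8.91 g

glycerol 13.06 mL; zinc sulfate 4.77 mL; potassium phosphate buffer 29.22 mL; biotin 0.20 mg; xylose 11.39 g; MOPS 8.91 g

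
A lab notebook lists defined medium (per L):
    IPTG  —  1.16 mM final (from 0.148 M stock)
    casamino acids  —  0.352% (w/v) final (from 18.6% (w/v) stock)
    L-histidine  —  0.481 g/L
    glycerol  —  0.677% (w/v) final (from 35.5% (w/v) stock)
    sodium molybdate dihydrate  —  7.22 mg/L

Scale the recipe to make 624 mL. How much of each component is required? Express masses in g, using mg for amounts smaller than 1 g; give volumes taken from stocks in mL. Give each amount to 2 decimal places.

IPTG 4.89 mL; casamino acids 11.81 mL; L-histidine 300.14 mg; glycerol 11.90 mL; sodium molybdate dihydrate 4.51 mg

Target volume = 624 mL = 0.624 L.
IPTG: C1V1 = C2V2 → 1.16 mM × 624 mL ÷ 148 mM = 4.89 mL
casamino acids: C1V1 = C2V2 → 0.352% ÷ 18.6% × 624 mL = 11.81 mL
L-histidine: 0.481 g/L × 0.624 L = 0.300144 g = 300.14 mg
glycerol: dilute stock: 0.677% ÷ 35.5% × 624 mL = 11.90 mL
sodium molybdate dihydrate: 7.22 mg/L × 0.624 L = 4.51 mg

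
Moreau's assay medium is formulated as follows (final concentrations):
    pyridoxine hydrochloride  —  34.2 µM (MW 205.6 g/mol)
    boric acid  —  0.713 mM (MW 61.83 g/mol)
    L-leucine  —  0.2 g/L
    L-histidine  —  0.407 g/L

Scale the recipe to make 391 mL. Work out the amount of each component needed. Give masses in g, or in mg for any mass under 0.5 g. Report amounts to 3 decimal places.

Working volume: 391 mL = 0.391 L.
pyridoxine hydrochloride: 34.2 µmol/L × 205.6 g/mol × 0.391 L ÷ 1000 = 2.749 mg
boric acid: 0.713 mmol/L × 61.83 mg/mmol × 0.391 L = 17.237 mg
L-leucine: 0.2 g/L × 0.391 L = 0.0782 g = 78.200 mg
L-histidine: 0.407 g/L × 0.391 L = 0.159137 g = 159.137 mg

pyridoxine hydrochloride 2.749 mg; boric acid 17.237 mg; L-leucine 78.200 mg; L-histidine 159.137 mg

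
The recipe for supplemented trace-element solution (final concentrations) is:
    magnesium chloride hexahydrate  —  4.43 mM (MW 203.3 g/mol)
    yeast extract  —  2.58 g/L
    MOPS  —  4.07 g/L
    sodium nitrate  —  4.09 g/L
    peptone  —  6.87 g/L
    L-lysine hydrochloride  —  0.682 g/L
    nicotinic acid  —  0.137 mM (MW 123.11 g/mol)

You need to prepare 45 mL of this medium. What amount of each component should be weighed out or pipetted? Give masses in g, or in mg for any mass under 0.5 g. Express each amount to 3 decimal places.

magnesium chloride hexahydrate 40.528 mg; yeast extract 116.100 mg; MOPS 183.150 mg; sodium nitrate 184.050 mg; peptone 309.150 mg; L-lysine hydrochloride 30.690 mg; nicotinic acid 0.759 mg

Scale factor relative to 1 L: 0.045.
magnesium chloride hexahydrate: 4.43 mmol/L × 203.3 mg/mmol × 0.045 L = 40.528 mg
yeast extract: 2.58 g/L × 0.045 L = 0.1161 g = 116.100 mg
MOPS: 4.07 g/L × 0.045 L = 0.18315 g = 183.150 mg
sodium nitrate: 4.09 g/L × 0.045 L = 0.18405 g = 184.050 mg
peptone: 6.87 g/L × 0.045 L = 0.30915 g = 309.150 mg
L-lysine hydrochloride: 0.682 g/L × 0.045 L = 0.03069 g = 30.690 mg
nicotinic acid: 0.137 mmol/L × 123.11 mg/mmol × 0.045 L = 0.759 mg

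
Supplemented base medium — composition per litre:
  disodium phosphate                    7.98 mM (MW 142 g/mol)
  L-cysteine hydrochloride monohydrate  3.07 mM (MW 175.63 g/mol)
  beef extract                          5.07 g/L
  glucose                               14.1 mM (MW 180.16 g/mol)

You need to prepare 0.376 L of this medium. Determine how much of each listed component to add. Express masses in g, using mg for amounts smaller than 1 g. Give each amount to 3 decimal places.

Scale factor relative to 1 L: 0.376.
disodium phosphate: 7.98 mmol/L × 142 mg/mmol × 0.376 L = 426.068 mg
L-cysteine hydrochloride monohydrate: 3.07 mmol/L × 175.63 mg/mmol × 0.376 L = 202.733 mg
beef extract: 5.07 g/L × 0.376 L = 1.906 g
glucose: 14.1 mmol/L × 180.16 mg/mmol × 0.376 L = 955.136 mg

disodium phosphate 426.068 mg; L-cysteine hydrochloride monohydrate 202.733 mg; beef extract 1.906 g; glucose 955.136 mg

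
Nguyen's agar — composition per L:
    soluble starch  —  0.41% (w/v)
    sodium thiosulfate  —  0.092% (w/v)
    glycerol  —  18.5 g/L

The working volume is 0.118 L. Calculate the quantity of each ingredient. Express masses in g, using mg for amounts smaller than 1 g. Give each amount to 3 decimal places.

Scale factor relative to 1 L: 0.118.
soluble starch: 0.41% w/v = 4.1 g/L → 4.1 × 0.118 L = 0.4838 g = 483.800 mg
sodium thiosulfate: 0.092 g per 100 mL × 118 mL ÷ 100 = 0.10856 g = 108.560 mg
glycerol: 18.5 g/L × 0.118 L = 2.183 g

soluble starch 483.800 mg; sodium thiosulfate 108.560 mg; glycerol 2.183 g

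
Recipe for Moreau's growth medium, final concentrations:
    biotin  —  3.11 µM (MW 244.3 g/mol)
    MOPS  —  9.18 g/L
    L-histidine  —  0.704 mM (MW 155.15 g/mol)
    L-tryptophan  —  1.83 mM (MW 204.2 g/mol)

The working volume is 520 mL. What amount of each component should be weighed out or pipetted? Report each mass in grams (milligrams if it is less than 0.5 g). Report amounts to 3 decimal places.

biotin 0.395 mg; MOPS 4.774 g; L-histidine 56.797 mg; L-tryptophan 194.317 mg

Target volume = 520 mL = 0.52 L.
biotin: 3.11 µmol/L × 244.3 g/mol × 0.52 L ÷ 1000 = 0.395 mg
MOPS: 9.18 g/L × 0.52 L = 4.774 g
L-histidine: 0.704 mmol/L × 155.15 mg/mmol × 0.52 L = 56.797 mg
L-tryptophan: 1.83 mmol/L × 204.2 mg/mmol × 0.52 L = 194.317 mg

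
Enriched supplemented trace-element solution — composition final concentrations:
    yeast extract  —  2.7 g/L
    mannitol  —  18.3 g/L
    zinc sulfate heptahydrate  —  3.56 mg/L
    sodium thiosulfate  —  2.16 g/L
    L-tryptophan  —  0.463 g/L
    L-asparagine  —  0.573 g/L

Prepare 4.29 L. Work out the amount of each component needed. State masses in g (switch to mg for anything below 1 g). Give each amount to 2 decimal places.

Working volume: 4.29 L.
yeast extract: 2.7 g/L × 4.29 L = 11.58 g
mannitol: 18.3 g/L × 4.29 L = 78.51 g
zinc sulfate heptahydrate: 3.56 mg/L × 4.29 L = 15.27 mg
sodium thiosulfate: 2.16 g/L × 4.29 L = 9.27 g
L-tryptophan: 0.463 g/L × 4.29 L = 1.99 g
L-asparagine: 0.573 g/L × 4.29 L = 2.46 g

yeast extract 11.58 g; mannitol 78.51 g; zinc sulfate heptahydrate 15.27 mg; sodium thiosulfate 9.27 g; L-tryptophan 1.99 g; L-asparagine 2.46 g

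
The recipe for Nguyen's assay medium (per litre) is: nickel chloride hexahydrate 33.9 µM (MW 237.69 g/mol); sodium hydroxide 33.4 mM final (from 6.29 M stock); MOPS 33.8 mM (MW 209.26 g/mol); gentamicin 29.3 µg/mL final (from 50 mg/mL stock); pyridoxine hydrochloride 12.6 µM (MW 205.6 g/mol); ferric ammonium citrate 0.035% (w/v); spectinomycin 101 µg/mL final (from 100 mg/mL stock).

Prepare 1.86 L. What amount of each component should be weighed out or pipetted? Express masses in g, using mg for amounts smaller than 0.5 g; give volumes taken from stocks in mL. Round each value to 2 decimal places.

Scale factor relative to 1 L: 1.86.
nickel chloride hexahydrate: 33.9 µmol/L × 237.69 g/mol × 1.86 L ÷ 1000 = 14.99 mg
sodium hydroxide: V = C2·V2/C1 = 33.4 mM × 1860 mL ÷ 6290 mM = 9.88 mL
MOPS: 33.8 mmol/L × 209.26 g/mol × 1.86 L ÷ 1000 = 13.16 g
gentamicin: C1V1 = C2V2 → 29.3 µg/mL × 1860 mL ÷ 50000 µg/mL = 1.09 mL
pyridoxine hydrochloride: 12.6 µmol/L × 205.6 g/mol × 1.86 L ÷ 1000 = 4.82 mg
ferric ammonium citrate: 0.035 g per 100 mL × 1860 mL ÷ 100 = 0.65 g
spectinomycin: C1V1 = C2V2 → 101 µg/mL × 1860 mL ÷ 100000 µg/mL = 1.88 mL

nickel chloride hexahydrate 14.99 mg; sodium hydroxide 9.88 mL; MOPS 13.16 g; gentamicin 1.09 mL; pyridoxine hydrochloride 4.82 mg; ferric ammonium citrate 0.65 g; spectinomycin 1.88 mL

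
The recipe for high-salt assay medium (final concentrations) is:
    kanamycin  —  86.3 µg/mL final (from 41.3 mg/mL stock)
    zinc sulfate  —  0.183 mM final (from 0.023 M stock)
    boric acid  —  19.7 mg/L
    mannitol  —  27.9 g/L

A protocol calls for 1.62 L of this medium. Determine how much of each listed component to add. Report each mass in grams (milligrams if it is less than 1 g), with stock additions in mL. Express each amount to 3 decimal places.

Working volume: 1.62 L.
kanamycin: dilute stock: 86.3 µg/mL × 1620 mL ÷ 41300 µg/mL = 3.385 mL
zinc sulfate: V = C2·V2/C1 = 0.183 mM × 1620 mL ÷ 23 mM = 12.890 mL
boric acid: 19.7 mg/L × 1.62 L = 31.914 mg
mannitol: 27.9 g/L × 1.62 L = 45.198 g

kanamycin 3.385 mL; zinc sulfate 12.890 mL; boric acid 31.914 mg; mannitol 45.198 g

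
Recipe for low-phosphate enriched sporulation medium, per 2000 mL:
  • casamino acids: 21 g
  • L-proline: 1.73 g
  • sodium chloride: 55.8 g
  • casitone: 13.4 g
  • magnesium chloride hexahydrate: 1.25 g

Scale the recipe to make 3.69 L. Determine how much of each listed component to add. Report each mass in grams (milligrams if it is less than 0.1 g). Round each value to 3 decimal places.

Ratio of target to recipe volume: 3690 / 2000 = 1.845.
casamino acids: 21 g × (3690 mL / 2000 mL) = 38.745 g
L-proline: 1.73 g × (3690 mL / 2000 mL) = 3.192 g
sodium chloride: 55.8 g × (3690 mL / 2000 mL) = 102.951 g
casitone: 13.4 g × (3690 mL / 2000 mL) = 24.723 g
magnesium chloride hexahydrate: 1.25 g × (3690 mL / 2000 mL) = 2.306 g

casamino acids 38.745 g; L-proline 3.192 g; sodium chloride 102.951 g; casitone 24.723 g; magnesium chloride hexahydrate 2.306 g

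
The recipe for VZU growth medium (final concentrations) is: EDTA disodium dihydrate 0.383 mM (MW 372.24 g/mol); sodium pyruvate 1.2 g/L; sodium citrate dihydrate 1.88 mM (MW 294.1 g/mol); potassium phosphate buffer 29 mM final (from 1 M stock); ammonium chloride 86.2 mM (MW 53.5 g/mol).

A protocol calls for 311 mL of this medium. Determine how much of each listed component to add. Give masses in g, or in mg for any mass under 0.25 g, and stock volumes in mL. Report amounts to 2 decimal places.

Working volume: 311 mL = 0.311 L.
EDTA disodium dihydrate: 0.383 mmol/L × 372.24 mg/mmol × 0.311 L = 44.34 mg
sodium pyruvate: 1.2 g/L × 0.311 L = 0.37 g
sodium citrate dihydrate: 1.88 mmol/L × 294.1 mg/mmol × 0.311 L = 171.95 mg
potassium phosphate buffer: C1V1 = C2V2 → 29 mM × 311 mL ÷ 1000 mM = 9.02 mL
ammonium chloride: 86.2 mmol/L × 53.5 g/mol × 0.311 L ÷ 1000 = 1.43 g

EDTA disodium dihydrate 44.34 mg; sodium pyruvate 0.37 g; sodium citrate dihydrate 171.95 mg; potassium phosphate buffer 9.02 mL; ammonium chloride 1.43 g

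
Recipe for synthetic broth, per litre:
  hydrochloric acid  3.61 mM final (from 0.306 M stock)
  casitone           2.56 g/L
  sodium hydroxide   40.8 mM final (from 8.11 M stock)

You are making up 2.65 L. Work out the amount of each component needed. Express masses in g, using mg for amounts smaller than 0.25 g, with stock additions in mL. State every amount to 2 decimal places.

Working volume: 2.65 L.
hydrochloric acid: dilute stock: 3.61 mM × 2650 mL ÷ 306 mM = 31.26 mL
casitone: 2.56 g/L × 2.65 L = 6.78 g
sodium hydroxide: V = C2·V2/C1 = 40.8 mM × 2650 mL ÷ 8110 mM = 13.33 mL

hydrochloric acid 31.26 mL; casitone 6.78 g; sodium hydroxide 13.33 mL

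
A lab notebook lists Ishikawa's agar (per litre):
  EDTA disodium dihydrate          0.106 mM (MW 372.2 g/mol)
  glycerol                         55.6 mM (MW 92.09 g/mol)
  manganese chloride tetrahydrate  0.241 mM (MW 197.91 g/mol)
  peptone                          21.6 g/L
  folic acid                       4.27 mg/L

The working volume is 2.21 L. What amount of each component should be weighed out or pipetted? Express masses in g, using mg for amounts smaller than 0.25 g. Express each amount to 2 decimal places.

EDTA disodium dihydrate 87.19 mg; glycerol 11.32 g; manganese chloride tetrahydrate 105.41 mg; peptone 47.74 g; folic acid 9.44 mg

Working volume: 2.21 L.
EDTA disodium dihydrate: 0.106 mmol/L × 372.2 mg/mmol × 2.21 L = 87.19 mg
glycerol: 55.6 mmol/L × 92.09 g/mol × 2.21 L ÷ 1000 = 11.32 g
manganese chloride tetrahydrate: 0.241 mmol/L × 197.91 mg/mmol × 2.21 L = 105.41 mg
peptone: 21.6 g/L × 2.21 L = 47.74 g
folic acid: 4.27 mg/L × 2.21 L = 9.44 mg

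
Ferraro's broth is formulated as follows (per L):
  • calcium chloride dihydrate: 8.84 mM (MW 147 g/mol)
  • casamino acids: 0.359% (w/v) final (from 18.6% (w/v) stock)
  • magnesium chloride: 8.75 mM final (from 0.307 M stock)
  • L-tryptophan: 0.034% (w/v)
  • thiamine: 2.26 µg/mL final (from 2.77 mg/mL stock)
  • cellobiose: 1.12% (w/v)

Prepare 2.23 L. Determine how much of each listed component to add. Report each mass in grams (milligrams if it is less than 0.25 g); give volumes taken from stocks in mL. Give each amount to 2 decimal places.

Scale factor relative to 1 L: 2.23.
calcium chloride dihydrate: 8.84 mmol/L × 147 g/mol × 2.23 L ÷ 1000 = 2.90 g
casamino acids: C1V1 = C2V2 → 0.359% ÷ 18.6% × 2230 mL = 43.04 mL
magnesium chloride: dilute stock: 8.75 mM × 2230 mL ÷ 307 mM = 63.56 mL
L-tryptophan: 0.034% w/v = 0.34 g/L → 0.34 × 2.23 L = 0.76 g
thiamine: C1V1 = C2V2 → 2.26 µg/mL × 2230 mL ÷ 2770 µg/mL = 1.82 mL
cellobiose: 1.12% w/v = 11.2 g/L → 11.2 × 2.23 L = 24.98 g

calcium chloride dihydrate 2.90 g; casamino acids 43.04 mL; magnesium chloride 63.56 mL; L-tryptophan 0.76 g; thiamine 1.82 mL; cellobiose 24.98 g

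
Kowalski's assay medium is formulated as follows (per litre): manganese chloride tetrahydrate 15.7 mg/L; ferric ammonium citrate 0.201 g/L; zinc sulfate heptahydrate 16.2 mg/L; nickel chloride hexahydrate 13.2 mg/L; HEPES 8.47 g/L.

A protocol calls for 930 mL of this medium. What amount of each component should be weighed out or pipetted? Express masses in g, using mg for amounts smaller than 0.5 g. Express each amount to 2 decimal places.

Working volume: 930 mL = 0.93 L.
manganese chloride tetrahydrate: 15.7 mg/L × 0.93 L = 14.60 mg
ferric ammonium citrate: 0.201 g/L × 0.93 L = 0.18693 g = 186.93 mg
zinc sulfate heptahydrate: 16.2 mg/L × 0.93 L = 15.07 mg
nickel chloride hexahydrate: 13.2 mg/L × 0.93 L = 12.28 mg
HEPES: 8.47 g/L × 0.93 L = 7.88 g

manganese chloride tetrahydrate 14.60 mg; ferric ammonium citrate 186.93 mg; zinc sulfate heptahydrate 15.07 mg; nickel chloride hexahydrate 12.28 mg; HEPES 7.88 g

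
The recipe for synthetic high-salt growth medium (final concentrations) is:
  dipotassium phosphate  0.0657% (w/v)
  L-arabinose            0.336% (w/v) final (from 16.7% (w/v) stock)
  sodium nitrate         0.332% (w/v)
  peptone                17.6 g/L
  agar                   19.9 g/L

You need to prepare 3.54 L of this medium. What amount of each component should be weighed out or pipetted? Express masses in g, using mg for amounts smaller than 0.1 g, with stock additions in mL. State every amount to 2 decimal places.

dipotassium phosphate 2.33 g; L-arabinose 71.22 mL; sodium nitrate 11.75 g; peptone 62.30 g; agar 70.45 g

Scale factor relative to 1 L: 3.54.
dipotassium phosphate: 0.0657 g per 100 mL × 3540 mL ÷ 100 = 2.33 g
L-arabinose: V = C2·V2/C1 = 0.336% ÷ 16.7% × 3540 mL = 71.22 mL
sodium nitrate: 0.332% w/v = 3.32 g/L → 3.32 × 3.54 L = 11.75 g
peptone: 17.6 g/L × 3.54 L = 62.30 g
agar: 19.9 g/L × 3.54 L = 70.45 g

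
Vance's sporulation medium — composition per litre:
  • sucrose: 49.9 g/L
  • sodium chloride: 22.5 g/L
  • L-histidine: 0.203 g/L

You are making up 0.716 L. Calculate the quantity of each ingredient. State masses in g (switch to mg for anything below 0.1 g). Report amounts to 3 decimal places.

sucrose 35.728 g; sodium chloride 16.110 g; L-histidine 0.145 g

Scale factor relative to 1 L: 0.716.
sucrose: 49.9 g/L × 0.716 L = 35.728 g
sodium chloride: 22.5 g/L × 0.716 L = 16.110 g
L-histidine: 0.203 g/L × 0.716 L = 0.145 g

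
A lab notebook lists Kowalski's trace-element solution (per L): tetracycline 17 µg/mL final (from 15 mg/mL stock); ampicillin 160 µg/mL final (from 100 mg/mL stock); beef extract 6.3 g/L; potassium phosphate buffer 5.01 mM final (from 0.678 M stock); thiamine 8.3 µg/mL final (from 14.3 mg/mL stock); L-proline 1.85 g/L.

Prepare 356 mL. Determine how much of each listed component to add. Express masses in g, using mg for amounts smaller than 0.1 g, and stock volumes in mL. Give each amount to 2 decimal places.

Target volume = 356 mL = 0.356 L.
tetracycline: dilute stock: 17 µg/mL × 356 mL ÷ 15000 µg/mL = 0.40 mL
ampicillin: dilute stock: 160 µg/mL × 356 mL ÷ 100000 µg/mL = 0.57 mL
beef extract: 6.3 g/L × 0.356 L = 2.24 g
potassium phosphate buffer: dilute stock: 5.01 mM × 356 mL ÷ 678 mM = 2.63 mL
thiamine: C1V1 = C2V2 → 8.3 µg/mL × 356 mL ÷ 14300 µg/mL = 0.21 mL
L-proline: 1.85 g/L × 0.356 L = 0.66 g

tetracycline 0.40 mL; ampicillin 0.57 mL; beef extract 2.24 g; potassium phosphate buffer 2.63 mL; thiamine 0.21 mL; L-proline 0.66 g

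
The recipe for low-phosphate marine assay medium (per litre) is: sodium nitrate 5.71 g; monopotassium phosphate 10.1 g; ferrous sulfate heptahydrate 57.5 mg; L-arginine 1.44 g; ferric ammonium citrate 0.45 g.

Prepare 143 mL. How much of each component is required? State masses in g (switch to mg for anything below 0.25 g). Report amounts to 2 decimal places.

Ratio of target to recipe volume: 143 / 1000 = 0.143.
sodium nitrate: 5.71 g × (143 mL / 1000 mL) = 0.82 g
monopotassium phosphate: 10.1 g × (143 mL / 1000 mL) = 1.44 g
ferrous sulfate heptahydrate: 57.5 mg × (143 mL / 1000 mL) = 8.22 mg
L-arginine: 1.44 g × (143 mL / 1000 mL) = 0.20592 g = 205.92 mg
ferric ammonium citrate: 0.45 g × (143 mL / 1000 mL) = 0.06435 g = 64.35 mg

sodium nitrate 0.82 g; monopotassium phosphate 1.44 g; ferrous sulfate heptahydrate 8.22 mg; L-arginine 205.92 mg; ferric ammonium citrate 64.35 mg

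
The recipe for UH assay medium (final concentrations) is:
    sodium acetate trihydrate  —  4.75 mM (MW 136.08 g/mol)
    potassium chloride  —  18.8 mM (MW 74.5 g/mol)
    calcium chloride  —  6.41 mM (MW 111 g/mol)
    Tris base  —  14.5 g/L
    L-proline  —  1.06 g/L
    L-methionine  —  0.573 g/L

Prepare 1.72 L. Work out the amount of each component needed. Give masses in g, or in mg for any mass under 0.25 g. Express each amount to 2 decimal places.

sodium acetate trihydrate 1.11 g; potassium chloride 2.41 g; calcium chloride 1.22 g; Tris base 24.94 g; L-proline 1.82 g; L-methionine 0.99 g

Working volume: 1.72 L.
sodium acetate trihydrate: 4.75 mmol/L × 136.08 g/mol × 1.72 L ÷ 1000 = 1.11 g
potassium chloride: 18.8 mmol/L × 74.5 g/mol × 1.72 L ÷ 1000 = 2.41 g
calcium chloride: 6.41 mmol/L × 111 g/mol × 1.72 L ÷ 1000 = 1.22 g
Tris base: 14.5 g/L × 1.72 L = 24.94 g
L-proline: 1.06 g/L × 1.72 L = 1.82 g
L-methionine: 0.573 g/L × 1.72 L = 0.99 g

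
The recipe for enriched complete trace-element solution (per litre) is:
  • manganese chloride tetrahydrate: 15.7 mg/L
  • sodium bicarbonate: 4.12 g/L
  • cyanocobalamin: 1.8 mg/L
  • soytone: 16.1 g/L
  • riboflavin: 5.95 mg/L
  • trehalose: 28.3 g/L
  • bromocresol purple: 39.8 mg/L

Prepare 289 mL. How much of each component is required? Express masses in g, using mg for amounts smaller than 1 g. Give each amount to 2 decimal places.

Scale factor relative to 1 L: 0.289.
manganese chloride tetrahydrate: 15.7 mg/L × 0.289 L = 4.54 mg
sodium bicarbonate: 4.12 g/L × 0.289 L = 1.19 g
cyanocobalamin: 1.8 mg/L × 0.289 L = 0.52 mg
soytone: 16.1 g/L × 0.289 L = 4.65 g
riboflavin: 5.95 mg/L × 0.289 L = 1.72 mg
trehalose: 28.3 g/L × 0.289 L = 8.18 g
bromocresol purple: 39.8 mg/L × 0.289 L = 11.50 mg

manganese chloride tetrahydrate 4.54 mg; sodium bicarbonate 1.19 g; cyanocobalamin 0.52 mg; soytone 4.65 g; riboflavin 1.72 mg; trehalose 8.18 g; bromocresol purple 11.50 mg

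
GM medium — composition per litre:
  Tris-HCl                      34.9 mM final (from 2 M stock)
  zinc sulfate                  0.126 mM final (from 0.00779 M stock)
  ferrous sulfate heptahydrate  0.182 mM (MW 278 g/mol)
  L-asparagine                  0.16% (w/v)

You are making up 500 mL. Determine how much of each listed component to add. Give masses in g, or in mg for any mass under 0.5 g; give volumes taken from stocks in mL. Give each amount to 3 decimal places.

Target volume = 500 mL = 0.5 L.
Tris-HCl: C1V1 = C2V2 → 34.9 mM × 500 mL ÷ 2000 mM = 8.725 mL
zinc sulfate: V = C2·V2/C1 = 0.126 mM × 500 mL ÷ 7.79 mM = 8.087 mL
ferrous sulfate heptahydrate: 0.182 mmol/L × 278 mg/mmol × 0.5 L = 25.298 mg
L-asparagine: 0.16 g per 100 mL × 500 mL ÷ 100 = 0.800 g

Tris-HCl 8.725 mL; zinc sulfate 8.087 mL; ferrous sulfate heptahydrate 25.298 mg; L-asparagine 0.800 g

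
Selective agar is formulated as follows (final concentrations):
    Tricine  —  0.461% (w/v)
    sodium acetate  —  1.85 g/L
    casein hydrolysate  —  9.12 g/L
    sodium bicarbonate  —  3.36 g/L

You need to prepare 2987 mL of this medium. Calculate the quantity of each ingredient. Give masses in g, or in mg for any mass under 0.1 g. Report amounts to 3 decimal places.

Scale factor relative to 1 L: 2.987.
Tricine: 0.461% w/v = 4.61 g/L → 4.61 × 2.987 L = 13.770 g
sodium acetate: 1.85 g/L × 2.987 L = 5.526 g
casein hydrolysate: 9.12 g/L × 2.987 L = 27.241 g
sodium bicarbonate: 3.36 g/L × 2.987 L = 10.036 g

Tricine 13.770 g; sodium acetate 5.526 g; casein hydrolysate 27.241 g; sodium bicarbonate 10.036 g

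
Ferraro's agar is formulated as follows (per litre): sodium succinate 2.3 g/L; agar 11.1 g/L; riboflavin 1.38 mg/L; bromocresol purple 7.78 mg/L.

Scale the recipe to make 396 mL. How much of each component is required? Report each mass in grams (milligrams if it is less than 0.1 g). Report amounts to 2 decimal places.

sodium succinate 0.91 g; agar 4.40 g; riboflavin 0.55 mg; bromocresol purple 3.08 mg

Target volume = 396 mL = 0.396 L.
sodium succinate: 2.3 g/L × 0.396 L = 0.91 g
agar: 11.1 g/L × 0.396 L = 4.40 g
riboflavin: 1.38 mg/L × 0.396 L = 0.55 mg
bromocresol purple: 7.78 mg/L × 0.396 L = 3.08 mg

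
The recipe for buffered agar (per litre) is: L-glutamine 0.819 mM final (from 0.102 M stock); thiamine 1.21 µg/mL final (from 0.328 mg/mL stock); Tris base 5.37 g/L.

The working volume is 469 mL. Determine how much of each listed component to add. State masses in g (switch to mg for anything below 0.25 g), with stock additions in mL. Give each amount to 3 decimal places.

L-glutamine 3.766 mL; thiamine 1.730 mL; Tris base 2.519 g

Scale factor relative to 1 L: 0.469.
L-glutamine: V = C2·V2/C1 = 0.819 mM × 469 mL ÷ 102 mM = 3.766 mL
thiamine: dilute stock: 1.21 µg/mL × 469 mL ÷ 328 µg/mL = 1.730 mL
Tris base: 5.37 g/L × 0.469 L = 2.519 g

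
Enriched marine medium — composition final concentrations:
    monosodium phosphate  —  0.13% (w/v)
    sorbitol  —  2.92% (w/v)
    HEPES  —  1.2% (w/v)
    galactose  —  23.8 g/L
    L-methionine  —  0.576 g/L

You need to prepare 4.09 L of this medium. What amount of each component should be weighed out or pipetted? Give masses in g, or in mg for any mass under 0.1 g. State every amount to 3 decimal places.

monosodium phosphate 5.317 g; sorbitol 119.428 g; HEPES 49.080 g; galactose 97.342 g; L-methionine 2.356 g

Scale factor relative to 1 L: 4.09.
monosodium phosphate: 0.13 g per 100 mL × 4090 mL ÷ 100 = 5.317 g
sorbitol: 2.92 g per 100 mL × 4090 mL ÷ 100 = 119.428 g
HEPES: 1.2% w/v = 12 g/L → 12 × 4.09 L = 49.080 g
galactose: 23.8 g/L × 4.09 L = 97.342 g
L-methionine: 0.576 g/L × 4.09 L = 2.356 g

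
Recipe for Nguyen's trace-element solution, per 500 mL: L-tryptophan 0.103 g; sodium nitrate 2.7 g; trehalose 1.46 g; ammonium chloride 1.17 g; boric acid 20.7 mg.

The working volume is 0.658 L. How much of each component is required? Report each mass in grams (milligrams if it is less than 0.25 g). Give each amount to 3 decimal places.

L-tryptophan 135.548 mg; sodium nitrate 3.553 g; trehalose 1.921 g; ammonium chloride 1.540 g; boric acid 27.241 mg

Scale factor = 658 mL / 500 mL = 1.316.
L-tryptophan: 0.103 g × (658 mL / 500 mL) = 0.135548 g = 135.548 mg
sodium nitrate: 2.7 g × (658 mL / 500 mL) = 3.553 g
trehalose: 1.46 g × (658 mL / 500 mL) = 1.921 g
ammonium chloride: 1.17 g × (658 mL / 500 mL) = 1.540 g
boric acid: 20.7 mg × (658 mL / 500 mL) = 27.241 mg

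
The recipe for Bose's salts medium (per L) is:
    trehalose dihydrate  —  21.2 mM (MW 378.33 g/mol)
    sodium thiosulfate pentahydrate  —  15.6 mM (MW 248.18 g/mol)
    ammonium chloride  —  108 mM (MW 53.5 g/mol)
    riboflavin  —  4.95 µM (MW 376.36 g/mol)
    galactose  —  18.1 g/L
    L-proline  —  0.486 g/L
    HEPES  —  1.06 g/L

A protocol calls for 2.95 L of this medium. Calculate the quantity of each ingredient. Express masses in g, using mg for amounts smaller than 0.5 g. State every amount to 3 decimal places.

trehalose dihydrate 23.661 g; sodium thiosulfate pentahydrate 11.421 g; ammonium chloride 17.045 g; riboflavin 5.496 mg; galactose 53.395 g; L-proline 1.434 g; HEPES 3.127 g

Scale factor relative to 1 L: 2.95.
trehalose dihydrate: 21.2 mmol/L × 378.33 g/mol × 2.95 L ÷ 1000 = 23.661 g
sodium thiosulfate pentahydrate: 15.6 mmol/L × 248.18 g/mol × 2.95 L ÷ 1000 = 11.421 g
ammonium chloride: 108 mmol/L × 53.5 g/mol × 2.95 L ÷ 1000 = 17.045 g
riboflavin: 4.95 µmol/L × 376.36 g/mol × 2.95 L ÷ 1000 = 5.496 mg
galactose: 18.1 g/L × 2.95 L = 53.395 g
L-proline: 0.486 g/L × 2.95 L = 1.434 g
HEPES: 1.06 g/L × 2.95 L = 3.127 g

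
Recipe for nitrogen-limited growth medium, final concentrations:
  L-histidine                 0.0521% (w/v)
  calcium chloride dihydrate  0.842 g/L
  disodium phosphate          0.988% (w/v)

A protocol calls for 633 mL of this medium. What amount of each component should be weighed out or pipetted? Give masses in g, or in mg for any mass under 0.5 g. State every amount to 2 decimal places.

Working volume: 633 mL = 0.633 L.
L-histidine: 0.0521 g per 100 mL × 633 mL ÷ 100 = 0.329793 g = 329.79 mg
calcium chloride dihydrate: 0.842 g/L × 0.633 L = 0.53 g
disodium phosphate: 0.988 g per 100 mL × 633 mL ÷ 100 = 6.25 g

L-histidine 329.79 mg; calcium chloride dihydrate 0.53 g; disodium phosphate 6.25 g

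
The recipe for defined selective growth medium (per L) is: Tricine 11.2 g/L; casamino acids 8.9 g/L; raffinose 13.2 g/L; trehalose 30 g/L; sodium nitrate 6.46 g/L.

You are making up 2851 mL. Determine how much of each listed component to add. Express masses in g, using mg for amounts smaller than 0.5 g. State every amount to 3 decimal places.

Scale factor relative to 1 L: 2.851.
Tricine: 11.2 g/L × 2.851 L = 31.931 g
casamino acids: 8.9 g/L × 2.851 L = 25.374 g
raffinose: 13.2 g/L × 2.851 L = 37.633 g
trehalose: 30 g/L × 2.851 L = 85.530 g
sodium nitrate: 6.46 g/L × 2.851 L = 18.417 g

Tricine 31.931 g; casamino acids 25.374 g; raffinose 37.633 g; trehalose 85.530 g; sodium nitrate 18.417 g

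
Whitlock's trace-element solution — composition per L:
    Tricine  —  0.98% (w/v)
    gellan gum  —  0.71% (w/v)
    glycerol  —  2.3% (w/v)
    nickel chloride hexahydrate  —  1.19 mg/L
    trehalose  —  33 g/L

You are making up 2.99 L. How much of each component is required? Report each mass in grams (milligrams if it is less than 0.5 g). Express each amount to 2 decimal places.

Tricine 29.30 g; gellan gum 21.23 g; glycerol 68.77 g; nickel chloride hexahydrate 3.56 mg; trehalose 98.67 g

Working volume: 2.99 L.
Tricine: 0.98 g per 100 mL × 2990 mL ÷ 100 = 29.30 g
gellan gum: 0.71 g per 100 mL × 2990 mL ÷ 100 = 21.23 g
glycerol: 2.3 g per 100 mL × 2990 mL ÷ 100 = 68.77 g
nickel chloride hexahydrate: 1.19 mg/L × 2.99 L = 3.56 mg
trehalose: 33 g/L × 2.99 L = 98.67 g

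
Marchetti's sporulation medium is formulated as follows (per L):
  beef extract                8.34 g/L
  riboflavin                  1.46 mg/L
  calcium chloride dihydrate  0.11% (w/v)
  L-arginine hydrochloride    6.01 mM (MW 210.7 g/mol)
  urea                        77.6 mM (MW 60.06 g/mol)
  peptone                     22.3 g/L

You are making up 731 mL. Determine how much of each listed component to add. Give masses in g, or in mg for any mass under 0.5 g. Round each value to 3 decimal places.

Target volume = 731 mL = 0.731 L.
beef extract: 8.34 g/L × 0.731 L = 6.097 g
riboflavin: 1.46 mg/L × 0.731 L = 1.067 mg
calcium chloride dihydrate: 0.11% w/v = 1.1 g/L → 1.1 × 0.731 L = 0.804 g
L-arginine hydrochloride: 6.01 mmol/L × 210.7 g/mol × 0.731 L ÷ 1000 = 0.926 g
urea: 77.6 mmol/L × 60.06 g/mol × 0.731 L ÷ 1000 = 3.407 g
peptone: 22.3 g/L × 0.731 L = 16.301 g

beef extract 6.097 g; riboflavin 1.067 mg; calcium chloride dihydrate 0.804 g; L-arginine hydrochloride 0.926 g; urea 3.407 g; peptone 16.301 g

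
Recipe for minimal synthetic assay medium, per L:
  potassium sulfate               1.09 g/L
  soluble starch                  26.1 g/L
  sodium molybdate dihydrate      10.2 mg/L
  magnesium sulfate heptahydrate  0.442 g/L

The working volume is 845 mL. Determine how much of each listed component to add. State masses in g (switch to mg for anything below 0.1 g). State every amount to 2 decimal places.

Scale factor relative to 1 L: 0.845.
potassium sulfate: 1.09 g/L × 0.845 L = 0.92 g
soluble starch: 26.1 g/L × 0.845 L = 22.05 g
sodium molybdate dihydrate: 10.2 mg/L × 0.845 L = 8.62 mg
magnesium sulfate heptahydrate: 0.442 g/L × 0.845 L = 0.37 g

potassium sulfate 0.92 g; soluble starch 22.05 g; sodium molybdate dihydrate 8.62 mg; magnesium sulfate heptahydrate 0.37 g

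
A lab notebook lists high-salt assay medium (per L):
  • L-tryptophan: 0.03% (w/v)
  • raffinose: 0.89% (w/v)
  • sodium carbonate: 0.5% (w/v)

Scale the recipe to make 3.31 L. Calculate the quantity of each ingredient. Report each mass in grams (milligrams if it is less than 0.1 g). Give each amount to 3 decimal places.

L-tryptophan 0.993 g; raffinose 29.459 g; sodium carbonate 16.550 g

Working volume: 3.31 L.
L-tryptophan: 0.03 g per 100 mL × 3310 mL ÷ 100 = 0.993 g
raffinose: 0.89 g per 100 mL × 3310 mL ÷ 100 = 29.459 g
sodium carbonate: 0.5 g per 100 mL × 3310 mL ÷ 100 = 16.550 g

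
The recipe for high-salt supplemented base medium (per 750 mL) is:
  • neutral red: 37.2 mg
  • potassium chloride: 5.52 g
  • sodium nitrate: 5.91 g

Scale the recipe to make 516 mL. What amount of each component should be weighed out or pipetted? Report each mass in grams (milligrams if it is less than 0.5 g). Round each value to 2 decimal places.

Ratio of target to recipe volume: 516 / 750 = 0.688.
neutral red: 37.2 mg × (516 mL / 750 mL) = 25.59 mg
potassium chloride: 5.52 g × (516 mL / 750 mL) = 3.80 g
sodium nitrate: 5.91 g × (516 mL / 750 mL) = 4.07 g

neutral red 25.59 mg; potassium chloride 3.80 g; sodium nitrate 4.07 g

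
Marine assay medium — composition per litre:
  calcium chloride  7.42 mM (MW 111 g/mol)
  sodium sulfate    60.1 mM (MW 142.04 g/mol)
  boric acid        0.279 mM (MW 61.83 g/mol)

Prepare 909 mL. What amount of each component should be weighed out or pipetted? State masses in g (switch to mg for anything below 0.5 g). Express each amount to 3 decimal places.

calcium chloride 0.749 g; sodium sulfate 7.760 g; boric acid 15.681 mg

Scale factor relative to 1 L: 0.909.
calcium chloride: 7.42 mmol/L × 111 g/mol × 0.909 L ÷ 1000 = 0.749 g
sodium sulfate: 60.1 mmol/L × 142.04 g/mol × 0.909 L ÷ 1000 = 7.760 g
boric acid: 0.279 mmol/L × 61.83 mg/mmol × 0.909 L = 15.681 mg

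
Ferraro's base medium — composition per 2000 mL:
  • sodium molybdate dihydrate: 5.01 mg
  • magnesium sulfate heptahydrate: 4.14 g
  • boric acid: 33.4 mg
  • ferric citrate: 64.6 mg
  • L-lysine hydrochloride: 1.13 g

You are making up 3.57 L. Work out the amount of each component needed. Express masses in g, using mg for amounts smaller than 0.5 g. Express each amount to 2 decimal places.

sodium molybdate dihydrate 8.94 mg; magnesium sulfate heptahydrate 7.39 g; boric acid 59.62 mg; ferric citrate 115.31 mg; L-lysine hydrochloride 2.02 g

Ratio of target to recipe volume: 3570 / 2000 = 1.785.
sodium molybdate dihydrate: 5.01 mg × (3570 mL / 2000 mL) = 8.94 mg
magnesium sulfate heptahydrate: 4.14 g × (3570 mL / 2000 mL) = 7.39 g
boric acid: 33.4 mg × (3570 mL / 2000 mL) = 59.62 mg
ferric citrate: 64.6 mg × (3570 mL / 2000 mL) = 115.31 mg
L-lysine hydrochloride: 1.13 g × (3570 mL / 2000 mL) = 2.02 g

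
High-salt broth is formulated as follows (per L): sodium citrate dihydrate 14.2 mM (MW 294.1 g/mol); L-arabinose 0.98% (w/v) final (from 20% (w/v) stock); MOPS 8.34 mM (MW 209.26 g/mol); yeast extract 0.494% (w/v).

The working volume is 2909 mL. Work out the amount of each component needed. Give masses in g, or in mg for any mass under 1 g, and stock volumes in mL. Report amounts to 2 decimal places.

sodium citrate dihydrate 12.15 g; L-arabinose 142.54 mL; MOPS 5.08 g; yeast extract 14.37 g

Target volume = 2909 mL = 2.909 L.
sodium citrate dihydrate: 14.2 mmol/L × 294.1 g/mol × 2.909 L ÷ 1000 = 12.15 g
L-arabinose: V = C2·V2/C1 = 0.98% ÷ 20% × 2909 mL = 142.54 mL
MOPS: 8.34 mmol/L × 209.26 g/mol × 2.909 L ÷ 1000 = 5.08 g
yeast extract: 0.494% w/v = 4.94 g/L → 4.94 × 2.909 L = 14.37 g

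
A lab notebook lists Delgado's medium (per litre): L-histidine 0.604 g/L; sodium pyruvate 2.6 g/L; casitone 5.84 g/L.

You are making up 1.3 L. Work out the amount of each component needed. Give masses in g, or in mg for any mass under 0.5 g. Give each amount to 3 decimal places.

L-histidine 0.785 g; sodium pyruvate 3.380 g; casitone 7.592 g

Scale factor relative to 1 L: 1.3.
L-histidine: 0.604 g/L × 1.3 L = 0.785 g
sodium pyruvate: 2.6 g/L × 1.3 L = 3.380 g
casitone: 5.84 g/L × 1.3 L = 7.592 g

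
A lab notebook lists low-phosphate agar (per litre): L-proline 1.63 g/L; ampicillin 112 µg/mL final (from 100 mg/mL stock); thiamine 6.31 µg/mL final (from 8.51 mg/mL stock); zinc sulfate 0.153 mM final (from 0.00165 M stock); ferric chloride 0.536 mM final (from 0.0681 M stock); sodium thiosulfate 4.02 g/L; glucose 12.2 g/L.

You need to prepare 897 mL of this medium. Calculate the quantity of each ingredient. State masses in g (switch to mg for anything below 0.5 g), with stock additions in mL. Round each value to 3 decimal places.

L-proline 1.462 g; ampicillin 1.005 mL; thiamine 0.665 mL; zinc sulfate 83.176 mL; ferric chloride 7.060 mL; sodium thiosulfate 3.606 g; glucose 10.943 g

Scale factor relative to 1 L: 0.897.
L-proline: 1.63 g/L × 0.897 L = 1.462 g
ampicillin: dilute stock: 112 µg/mL × 897 mL ÷ 100000 µg/mL = 1.005 mL
thiamine: dilute stock: 6.31 µg/mL × 897 mL ÷ 8510 µg/mL = 0.665 mL
zinc sulfate: dilute stock: 0.153 mM × 897 mL ÷ 1.65 mM = 83.176 mL
ferric chloride: dilute stock: 0.536 mM × 897 mL ÷ 68.1 mM = 7.060 mL
sodium thiosulfate: 4.02 g/L × 0.897 L = 3.606 g
glucose: 12.2 g/L × 0.897 L = 10.943 g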